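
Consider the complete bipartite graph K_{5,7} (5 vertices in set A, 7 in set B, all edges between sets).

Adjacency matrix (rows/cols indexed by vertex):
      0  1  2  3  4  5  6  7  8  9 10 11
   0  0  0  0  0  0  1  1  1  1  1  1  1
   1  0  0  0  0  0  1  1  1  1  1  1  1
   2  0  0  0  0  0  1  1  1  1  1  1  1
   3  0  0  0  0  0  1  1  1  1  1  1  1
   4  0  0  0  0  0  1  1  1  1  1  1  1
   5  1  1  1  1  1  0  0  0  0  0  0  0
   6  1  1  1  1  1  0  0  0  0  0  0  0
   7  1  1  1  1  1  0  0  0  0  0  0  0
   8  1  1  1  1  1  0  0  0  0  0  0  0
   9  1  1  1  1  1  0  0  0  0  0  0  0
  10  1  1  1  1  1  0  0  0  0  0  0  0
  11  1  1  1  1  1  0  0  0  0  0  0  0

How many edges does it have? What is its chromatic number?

K_{5,7} has 5 * 7 = 35 edges.
Bipartite graphs have chromatic number 2 (color each partition differently).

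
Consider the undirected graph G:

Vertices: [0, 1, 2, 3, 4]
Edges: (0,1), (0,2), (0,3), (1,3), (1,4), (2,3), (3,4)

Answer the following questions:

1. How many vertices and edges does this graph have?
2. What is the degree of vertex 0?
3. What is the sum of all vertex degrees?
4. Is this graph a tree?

Count: 5 vertices, 7 edges.
Vertex 0 has neighbors [1, 2, 3], degree = 3.
Handshaking lemma: 2 * 7 = 14.
A tree on 5 vertices has 4 edges. This graph has 7 edges (3 extra). Not a tree.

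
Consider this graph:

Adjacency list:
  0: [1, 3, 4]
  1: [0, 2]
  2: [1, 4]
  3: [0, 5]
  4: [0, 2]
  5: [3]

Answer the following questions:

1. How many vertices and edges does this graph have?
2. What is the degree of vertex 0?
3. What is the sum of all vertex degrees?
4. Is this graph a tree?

Count: 6 vertices, 6 edges.
Vertex 0 has neighbors [1, 3, 4], degree = 3.
Handshaking lemma: 2 * 6 = 12.
A tree on 6 vertices has 5 edges. This graph has 6 edges (1 extra). Not a tree.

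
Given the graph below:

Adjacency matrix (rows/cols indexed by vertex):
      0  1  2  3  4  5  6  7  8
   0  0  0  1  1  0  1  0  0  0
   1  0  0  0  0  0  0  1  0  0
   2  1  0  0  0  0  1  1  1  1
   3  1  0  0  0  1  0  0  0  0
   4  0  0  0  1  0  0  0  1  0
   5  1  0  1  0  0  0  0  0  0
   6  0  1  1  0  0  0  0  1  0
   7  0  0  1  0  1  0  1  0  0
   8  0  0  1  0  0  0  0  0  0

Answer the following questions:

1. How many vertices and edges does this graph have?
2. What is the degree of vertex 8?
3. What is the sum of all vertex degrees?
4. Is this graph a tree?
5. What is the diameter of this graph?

Count: 9 vertices, 11 edges.
Vertex 8 has neighbors [2], degree = 1.
Handshaking lemma: 2 * 11 = 22.
A tree on 9 vertices has 8 edges. This graph has 11 edges (3 extra). Not a tree.
Diameter (longest shortest path) = 4.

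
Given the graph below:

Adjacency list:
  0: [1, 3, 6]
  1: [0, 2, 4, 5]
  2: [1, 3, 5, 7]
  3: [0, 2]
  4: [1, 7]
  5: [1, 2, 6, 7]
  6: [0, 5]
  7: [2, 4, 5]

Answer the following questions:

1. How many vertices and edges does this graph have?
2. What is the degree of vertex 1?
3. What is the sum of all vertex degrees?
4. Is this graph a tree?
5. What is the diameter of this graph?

Count: 8 vertices, 12 edges.
Vertex 1 has neighbors [0, 2, 4, 5], degree = 4.
Handshaking lemma: 2 * 12 = 24.
A tree on 8 vertices has 7 edges. This graph has 12 edges (5 extra). Not a tree.
Diameter (longest shortest path) = 3.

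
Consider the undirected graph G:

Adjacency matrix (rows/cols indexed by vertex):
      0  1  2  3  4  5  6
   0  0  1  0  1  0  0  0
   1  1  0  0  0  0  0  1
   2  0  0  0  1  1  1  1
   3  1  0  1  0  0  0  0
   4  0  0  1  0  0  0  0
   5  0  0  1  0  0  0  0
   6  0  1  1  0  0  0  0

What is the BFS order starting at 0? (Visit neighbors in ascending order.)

BFS from vertex 0 (neighbors processed in ascending order):
Visit order: 0, 1, 3, 6, 2, 4, 5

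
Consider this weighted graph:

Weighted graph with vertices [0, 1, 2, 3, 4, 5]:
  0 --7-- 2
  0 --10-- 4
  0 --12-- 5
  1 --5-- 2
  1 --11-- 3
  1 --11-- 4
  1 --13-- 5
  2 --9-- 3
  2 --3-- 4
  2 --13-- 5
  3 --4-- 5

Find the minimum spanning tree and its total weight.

Applying Kruskal's algorithm (sort edges by weight, add if no cycle):
  Add (2,4) w=3
  Add (3,5) w=4
  Add (1,2) w=5
  Add (0,2) w=7
  Add (2,3) w=9
  Skip (0,4) w=10 (creates cycle)
  Skip (1,4) w=11 (creates cycle)
  Skip (1,3) w=11 (creates cycle)
  Skip (0,5) w=12 (creates cycle)
  Skip (1,5) w=13 (creates cycle)
  Skip (2,5) w=13 (creates cycle)
MST weight = 28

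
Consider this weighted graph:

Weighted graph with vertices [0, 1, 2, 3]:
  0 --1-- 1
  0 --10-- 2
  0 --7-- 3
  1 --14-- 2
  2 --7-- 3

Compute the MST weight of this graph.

Applying Kruskal's algorithm (sort edges by weight, add if no cycle):
  Add (0,1) w=1
  Add (0,3) w=7
  Add (2,3) w=7
  Skip (0,2) w=10 (creates cycle)
  Skip (1,2) w=14 (creates cycle)
MST weight = 15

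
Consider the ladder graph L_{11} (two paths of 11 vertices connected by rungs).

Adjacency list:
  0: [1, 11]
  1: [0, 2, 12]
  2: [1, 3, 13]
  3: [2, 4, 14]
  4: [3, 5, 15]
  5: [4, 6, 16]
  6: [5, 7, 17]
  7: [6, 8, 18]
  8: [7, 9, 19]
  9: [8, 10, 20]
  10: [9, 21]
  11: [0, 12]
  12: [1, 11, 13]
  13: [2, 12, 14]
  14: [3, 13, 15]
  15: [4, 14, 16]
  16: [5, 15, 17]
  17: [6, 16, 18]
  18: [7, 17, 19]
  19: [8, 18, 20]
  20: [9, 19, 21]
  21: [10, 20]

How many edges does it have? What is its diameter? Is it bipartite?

Ladder graph L_{11}: 11 rungs + 2 * (11-1) path edges = 11 + 20 = 31 edges.
Diameter = 11.
Ladder graphs are bipartite (alternating coloring along each path).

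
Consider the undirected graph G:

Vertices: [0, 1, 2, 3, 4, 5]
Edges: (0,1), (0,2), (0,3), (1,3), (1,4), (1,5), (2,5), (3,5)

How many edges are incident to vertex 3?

Vertex 3 has neighbors [0, 1, 5], so deg(3) = 3.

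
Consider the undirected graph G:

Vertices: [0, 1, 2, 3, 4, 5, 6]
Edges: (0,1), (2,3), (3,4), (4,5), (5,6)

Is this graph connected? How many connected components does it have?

Checking connectivity: the graph has 2 connected component(s).
Components: [[0, 1], [2, 3, 4, 5, 6]]. The graph is NOT connected.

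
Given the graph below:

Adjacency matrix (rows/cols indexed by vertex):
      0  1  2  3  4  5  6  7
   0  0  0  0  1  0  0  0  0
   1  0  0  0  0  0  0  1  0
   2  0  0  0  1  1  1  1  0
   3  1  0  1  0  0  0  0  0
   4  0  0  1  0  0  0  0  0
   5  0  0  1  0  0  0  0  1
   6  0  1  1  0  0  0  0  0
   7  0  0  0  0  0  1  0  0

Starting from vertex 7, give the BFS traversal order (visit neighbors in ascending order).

BFS from vertex 7 (neighbors processed in ascending order):
Visit order: 7, 5, 2, 3, 4, 6, 0, 1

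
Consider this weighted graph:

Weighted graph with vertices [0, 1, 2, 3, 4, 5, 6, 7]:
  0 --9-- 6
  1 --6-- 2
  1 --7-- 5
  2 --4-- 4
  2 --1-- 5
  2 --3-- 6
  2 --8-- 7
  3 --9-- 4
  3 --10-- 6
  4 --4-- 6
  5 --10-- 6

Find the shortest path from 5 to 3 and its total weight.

Using Dijkstra's algorithm from vertex 5:
Shortest path: 5 -> 2 -> 6 -> 3
Total weight: 1 + 3 + 10 = 14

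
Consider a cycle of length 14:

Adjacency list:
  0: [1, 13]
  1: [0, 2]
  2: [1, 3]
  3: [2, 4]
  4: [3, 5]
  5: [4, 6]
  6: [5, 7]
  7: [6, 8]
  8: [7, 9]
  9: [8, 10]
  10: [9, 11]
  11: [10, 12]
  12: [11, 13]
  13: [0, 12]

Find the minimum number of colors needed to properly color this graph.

This is an even cycle (C_14). Even cycles are bipartite.
Chromatic number = 2.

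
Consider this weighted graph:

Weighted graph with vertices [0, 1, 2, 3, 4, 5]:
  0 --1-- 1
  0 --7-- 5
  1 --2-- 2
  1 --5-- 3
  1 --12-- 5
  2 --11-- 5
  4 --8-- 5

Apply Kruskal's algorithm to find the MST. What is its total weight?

Applying Kruskal's algorithm (sort edges by weight, add if no cycle):
  Add (0,1) w=1
  Add (1,2) w=2
  Add (1,3) w=5
  Add (0,5) w=7
  Add (4,5) w=8
  Skip (2,5) w=11 (creates cycle)
  Skip (1,5) w=12 (creates cycle)
MST weight = 23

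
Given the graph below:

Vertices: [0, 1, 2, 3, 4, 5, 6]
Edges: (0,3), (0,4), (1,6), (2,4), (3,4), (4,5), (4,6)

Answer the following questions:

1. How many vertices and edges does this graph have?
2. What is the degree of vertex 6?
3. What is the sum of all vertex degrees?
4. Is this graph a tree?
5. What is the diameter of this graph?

Count: 7 vertices, 7 edges.
Vertex 6 has neighbors [1, 4], degree = 2.
Handshaking lemma: 2 * 7 = 14.
A tree on 7 vertices has 6 edges. This graph has 7 edges (1 extra). Not a tree.
Diameter (longest shortest path) = 3.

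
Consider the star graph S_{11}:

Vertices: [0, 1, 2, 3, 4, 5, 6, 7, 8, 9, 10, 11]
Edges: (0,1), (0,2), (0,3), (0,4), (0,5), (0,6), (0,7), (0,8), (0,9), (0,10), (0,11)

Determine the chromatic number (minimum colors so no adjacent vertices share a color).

S_{11} has one hub adjacent to 11 leaves; leaves are pairwise non-adjacent.
Color the hub 0 and every leaf 1.
Chromatic number = 2.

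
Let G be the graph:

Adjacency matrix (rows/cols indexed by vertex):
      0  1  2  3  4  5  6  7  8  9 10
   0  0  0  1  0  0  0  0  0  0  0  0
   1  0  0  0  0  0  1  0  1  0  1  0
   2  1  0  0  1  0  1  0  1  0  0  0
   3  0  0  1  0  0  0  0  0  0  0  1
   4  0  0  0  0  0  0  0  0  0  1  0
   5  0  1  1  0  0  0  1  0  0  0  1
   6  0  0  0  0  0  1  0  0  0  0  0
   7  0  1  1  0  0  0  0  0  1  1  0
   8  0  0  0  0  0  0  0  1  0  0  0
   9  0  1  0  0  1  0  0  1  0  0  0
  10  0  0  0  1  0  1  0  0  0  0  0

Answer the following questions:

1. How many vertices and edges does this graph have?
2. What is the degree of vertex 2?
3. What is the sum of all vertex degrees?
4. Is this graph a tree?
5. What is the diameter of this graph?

Count: 11 vertices, 13 edges.
Vertex 2 has neighbors [0, 3, 5, 7], degree = 4.
Handshaking lemma: 2 * 13 = 26.
A tree on 11 vertices has 10 edges. This graph has 13 edges (3 extra). Not a tree.
Diameter (longest shortest path) = 4.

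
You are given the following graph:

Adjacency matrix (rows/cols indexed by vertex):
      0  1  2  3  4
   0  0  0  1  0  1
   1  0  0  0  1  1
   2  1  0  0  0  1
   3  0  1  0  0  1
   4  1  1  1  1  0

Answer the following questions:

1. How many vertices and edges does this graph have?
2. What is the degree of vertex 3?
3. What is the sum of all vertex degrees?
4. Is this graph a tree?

Count: 5 vertices, 6 edges.
Vertex 3 has neighbors [1, 4], degree = 2.
Handshaking lemma: 2 * 6 = 12.
A tree on 5 vertices has 4 edges. This graph has 6 edges (2 extra). Not a tree.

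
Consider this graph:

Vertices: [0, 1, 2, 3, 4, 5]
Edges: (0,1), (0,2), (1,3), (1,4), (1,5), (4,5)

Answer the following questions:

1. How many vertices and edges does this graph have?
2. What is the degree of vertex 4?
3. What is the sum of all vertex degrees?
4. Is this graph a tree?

Count: 6 vertices, 6 edges.
Vertex 4 has neighbors [1, 5], degree = 2.
Handshaking lemma: 2 * 6 = 12.
A tree on 6 vertices has 5 edges. This graph has 6 edges (1 extra). Not a tree.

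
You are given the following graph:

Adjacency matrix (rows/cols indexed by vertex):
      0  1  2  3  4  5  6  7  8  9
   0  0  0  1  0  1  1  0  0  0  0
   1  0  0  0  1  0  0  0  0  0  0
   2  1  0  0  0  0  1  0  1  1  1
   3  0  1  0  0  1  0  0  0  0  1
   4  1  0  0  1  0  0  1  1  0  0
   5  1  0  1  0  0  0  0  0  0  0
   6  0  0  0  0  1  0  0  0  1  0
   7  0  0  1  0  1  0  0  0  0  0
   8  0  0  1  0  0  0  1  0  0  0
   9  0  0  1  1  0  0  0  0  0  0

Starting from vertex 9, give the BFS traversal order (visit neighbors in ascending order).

BFS from vertex 9 (neighbors processed in ascending order):
Visit order: 9, 2, 3, 0, 5, 7, 8, 1, 4, 6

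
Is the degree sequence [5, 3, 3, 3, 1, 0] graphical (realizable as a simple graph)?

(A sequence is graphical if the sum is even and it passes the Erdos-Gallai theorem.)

Sum of degrees = 15. Sum is odd, so the sequence is NOT graphical.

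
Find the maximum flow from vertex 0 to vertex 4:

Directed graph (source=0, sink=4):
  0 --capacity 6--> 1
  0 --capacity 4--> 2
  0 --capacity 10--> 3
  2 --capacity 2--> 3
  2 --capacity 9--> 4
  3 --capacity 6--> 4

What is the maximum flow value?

Computing max flow:
  Flow on (0->2): 4/4
  Flow on (0->3): 6/10
  Flow on (2->4): 4/9
  Flow on (3->4): 6/6
Maximum flow = 10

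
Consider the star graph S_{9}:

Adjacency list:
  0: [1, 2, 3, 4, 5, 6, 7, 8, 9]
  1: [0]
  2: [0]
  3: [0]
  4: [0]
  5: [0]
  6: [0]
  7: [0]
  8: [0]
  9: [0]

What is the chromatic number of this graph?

S_{9} has one hub adjacent to 9 leaves; leaves are pairwise non-adjacent.
Color the hub 0 and every leaf 1.
Chromatic number = 2.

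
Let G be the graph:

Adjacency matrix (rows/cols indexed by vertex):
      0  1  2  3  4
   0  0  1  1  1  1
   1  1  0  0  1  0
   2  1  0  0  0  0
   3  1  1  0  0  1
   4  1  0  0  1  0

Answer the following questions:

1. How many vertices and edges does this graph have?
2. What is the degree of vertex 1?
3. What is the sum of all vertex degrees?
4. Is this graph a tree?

Count: 5 vertices, 6 edges.
Vertex 1 has neighbors [0, 3], degree = 2.
Handshaking lemma: 2 * 6 = 12.
A tree on 5 vertices has 4 edges. This graph has 6 edges (2 extra). Not a tree.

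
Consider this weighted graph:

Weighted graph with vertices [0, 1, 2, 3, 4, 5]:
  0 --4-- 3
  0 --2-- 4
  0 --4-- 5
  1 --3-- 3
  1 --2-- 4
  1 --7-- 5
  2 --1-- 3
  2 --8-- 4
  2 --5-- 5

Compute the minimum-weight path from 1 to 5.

Using Dijkstra's algorithm from vertex 1:
Shortest path: 1 -> 5
Total weight: 7 = 7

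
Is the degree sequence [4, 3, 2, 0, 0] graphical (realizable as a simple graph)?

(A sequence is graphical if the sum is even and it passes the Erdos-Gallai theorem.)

Sum of degrees = 9. Sum is odd, so the sequence is NOT graphical.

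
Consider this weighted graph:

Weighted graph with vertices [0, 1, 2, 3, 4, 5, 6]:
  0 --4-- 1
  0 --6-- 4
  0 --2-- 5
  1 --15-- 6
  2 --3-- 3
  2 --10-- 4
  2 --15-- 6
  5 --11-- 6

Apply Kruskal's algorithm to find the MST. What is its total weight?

Applying Kruskal's algorithm (sort edges by weight, add if no cycle):
  Add (0,5) w=2
  Add (2,3) w=3
  Add (0,1) w=4
  Add (0,4) w=6
  Add (2,4) w=10
  Add (5,6) w=11
  Skip (1,6) w=15 (creates cycle)
  Skip (2,6) w=15 (creates cycle)
MST weight = 36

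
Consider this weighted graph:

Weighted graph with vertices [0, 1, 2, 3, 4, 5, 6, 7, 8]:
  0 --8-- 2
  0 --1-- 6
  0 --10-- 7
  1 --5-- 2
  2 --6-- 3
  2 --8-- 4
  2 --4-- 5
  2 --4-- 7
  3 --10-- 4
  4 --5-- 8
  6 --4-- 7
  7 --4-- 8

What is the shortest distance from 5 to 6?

Using Dijkstra's algorithm from vertex 5:
Shortest path: 5 -> 2 -> 7 -> 6
Total weight: 4 + 4 + 4 = 12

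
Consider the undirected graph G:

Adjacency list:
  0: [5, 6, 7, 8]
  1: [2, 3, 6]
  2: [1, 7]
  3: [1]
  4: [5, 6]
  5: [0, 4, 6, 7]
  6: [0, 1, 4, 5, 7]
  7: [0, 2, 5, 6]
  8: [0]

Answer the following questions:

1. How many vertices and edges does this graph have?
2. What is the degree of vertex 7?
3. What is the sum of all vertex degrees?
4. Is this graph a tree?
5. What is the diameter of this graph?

Count: 9 vertices, 13 edges.
Vertex 7 has neighbors [0, 2, 5, 6], degree = 4.
Handshaking lemma: 2 * 13 = 26.
A tree on 9 vertices has 8 edges. This graph has 13 edges (5 extra). Not a tree.
Diameter (longest shortest path) = 4.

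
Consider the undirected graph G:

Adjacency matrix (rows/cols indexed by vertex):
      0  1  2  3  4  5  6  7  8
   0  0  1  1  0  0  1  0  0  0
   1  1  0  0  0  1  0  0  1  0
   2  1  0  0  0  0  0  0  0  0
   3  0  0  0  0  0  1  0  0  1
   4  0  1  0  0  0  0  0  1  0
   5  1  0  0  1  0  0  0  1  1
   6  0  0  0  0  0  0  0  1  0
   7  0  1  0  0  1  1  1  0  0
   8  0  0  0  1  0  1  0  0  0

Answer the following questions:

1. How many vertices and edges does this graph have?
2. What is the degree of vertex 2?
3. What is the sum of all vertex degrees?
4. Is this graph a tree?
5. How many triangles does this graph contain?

Count: 9 vertices, 11 edges.
Vertex 2 has neighbors [0], degree = 1.
Handshaking lemma: 2 * 11 = 22.
A tree on 9 vertices has 8 edges. This graph has 11 edges (3 extra). Not a tree.
Number of triangles = 2.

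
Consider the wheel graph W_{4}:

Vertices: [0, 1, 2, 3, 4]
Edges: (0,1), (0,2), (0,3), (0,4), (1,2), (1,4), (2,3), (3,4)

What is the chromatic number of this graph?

W_{4} = C_{4} plus a hub adjacent to every cycle vertex.
The outer cycle needs 2 colors (even cycle); the hub is adjacent to all of them so needs a fresh color.
Chromatic number = 2 + 1 = 3.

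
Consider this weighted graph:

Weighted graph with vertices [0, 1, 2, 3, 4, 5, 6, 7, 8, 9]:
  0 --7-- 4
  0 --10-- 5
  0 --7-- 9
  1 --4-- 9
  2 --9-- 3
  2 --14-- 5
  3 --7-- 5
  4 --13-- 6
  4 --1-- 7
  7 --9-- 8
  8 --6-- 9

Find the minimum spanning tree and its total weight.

Applying Kruskal's algorithm (sort edges by weight, add if no cycle):
  Add (4,7) w=1
  Add (1,9) w=4
  Add (8,9) w=6
  Add (0,9) w=7
  Add (0,4) w=7
  Add (3,5) w=7
  Add (2,3) w=9
  Skip (7,8) w=9 (creates cycle)
  Add (0,5) w=10
  Add (4,6) w=13
  Skip (2,5) w=14 (creates cycle)
MST weight = 64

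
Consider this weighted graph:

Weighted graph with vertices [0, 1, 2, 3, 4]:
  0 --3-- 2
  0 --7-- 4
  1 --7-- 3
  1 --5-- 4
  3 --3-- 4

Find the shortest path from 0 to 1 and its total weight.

Using Dijkstra's algorithm from vertex 0:
Shortest path: 0 -> 4 -> 1
Total weight: 7 + 5 = 12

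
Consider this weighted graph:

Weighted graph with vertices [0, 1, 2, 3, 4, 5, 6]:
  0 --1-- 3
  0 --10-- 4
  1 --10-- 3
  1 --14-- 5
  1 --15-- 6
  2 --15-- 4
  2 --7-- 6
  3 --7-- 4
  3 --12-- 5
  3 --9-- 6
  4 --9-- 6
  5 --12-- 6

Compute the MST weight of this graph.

Applying Kruskal's algorithm (sort edges by weight, add if no cycle):
  Add (0,3) w=1
  Add (2,6) w=7
  Add (3,4) w=7
  Add (3,6) w=9
  Skip (4,6) w=9 (creates cycle)
  Skip (0,4) w=10 (creates cycle)
  Add (1,3) w=10
  Add (3,5) w=12
  Skip (5,6) w=12 (creates cycle)
  Skip (1,5) w=14 (creates cycle)
  Skip (1,6) w=15 (creates cycle)
  Skip (2,4) w=15 (creates cycle)
MST weight = 46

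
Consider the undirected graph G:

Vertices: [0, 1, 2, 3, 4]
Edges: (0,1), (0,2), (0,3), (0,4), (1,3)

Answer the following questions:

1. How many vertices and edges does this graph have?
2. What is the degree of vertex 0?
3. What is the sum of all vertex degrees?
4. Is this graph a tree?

Count: 5 vertices, 5 edges.
Vertex 0 has neighbors [1, 2, 3, 4], degree = 4.
Handshaking lemma: 2 * 5 = 10.
A tree on 5 vertices has 4 edges. This graph has 5 edges (1 extra). Not a tree.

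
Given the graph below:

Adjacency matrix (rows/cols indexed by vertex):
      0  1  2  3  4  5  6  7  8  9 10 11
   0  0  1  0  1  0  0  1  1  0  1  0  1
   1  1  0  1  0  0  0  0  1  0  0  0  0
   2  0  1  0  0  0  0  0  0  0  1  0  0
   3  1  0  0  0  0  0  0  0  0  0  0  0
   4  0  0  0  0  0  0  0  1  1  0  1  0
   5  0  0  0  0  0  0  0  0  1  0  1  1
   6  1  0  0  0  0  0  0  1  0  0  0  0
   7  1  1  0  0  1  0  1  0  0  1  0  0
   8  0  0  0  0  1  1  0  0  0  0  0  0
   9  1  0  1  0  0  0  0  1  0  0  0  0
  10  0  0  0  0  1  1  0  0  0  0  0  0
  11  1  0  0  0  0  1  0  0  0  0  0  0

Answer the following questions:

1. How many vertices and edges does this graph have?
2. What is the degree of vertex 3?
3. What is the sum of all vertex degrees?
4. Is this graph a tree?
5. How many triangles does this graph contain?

Count: 12 vertices, 17 edges.
Vertex 3 has neighbors [0], degree = 1.
Handshaking lemma: 2 * 17 = 34.
A tree on 12 vertices has 11 edges. This graph has 17 edges (6 extra). Not a tree.
Number of triangles = 3.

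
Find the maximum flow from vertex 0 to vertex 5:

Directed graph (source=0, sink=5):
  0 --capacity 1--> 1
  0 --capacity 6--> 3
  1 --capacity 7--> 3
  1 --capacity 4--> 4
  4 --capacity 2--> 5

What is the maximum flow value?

Computing max flow:
  Flow on (0->1): 1/1
  Flow on (1->4): 1/4
  Flow on (4->5): 1/2
Maximum flow = 1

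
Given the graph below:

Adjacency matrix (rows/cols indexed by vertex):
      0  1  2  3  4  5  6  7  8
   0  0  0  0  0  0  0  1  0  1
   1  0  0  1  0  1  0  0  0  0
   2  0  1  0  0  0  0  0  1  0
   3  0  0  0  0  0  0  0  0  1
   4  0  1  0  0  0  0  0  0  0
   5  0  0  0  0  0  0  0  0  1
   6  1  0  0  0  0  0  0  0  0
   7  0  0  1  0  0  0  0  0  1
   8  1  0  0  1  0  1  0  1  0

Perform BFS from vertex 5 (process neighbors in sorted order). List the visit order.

BFS from vertex 5 (neighbors processed in ascending order):
Visit order: 5, 8, 0, 3, 7, 6, 2, 1, 4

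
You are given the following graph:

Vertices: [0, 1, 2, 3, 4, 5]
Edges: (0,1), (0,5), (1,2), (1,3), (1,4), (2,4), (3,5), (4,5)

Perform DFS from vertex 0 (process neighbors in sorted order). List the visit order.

DFS from vertex 0 (neighbors processed in ascending order):
Visit order: 0, 1, 2, 4, 5, 3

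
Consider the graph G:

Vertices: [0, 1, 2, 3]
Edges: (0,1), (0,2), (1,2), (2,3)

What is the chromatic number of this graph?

The graph has a maximum clique of size 3 (lower bound on chromatic number).
A valid 3-coloring: {0: 1, 1: 2, 2: 0, 3: 1}.
Chromatic number = 3.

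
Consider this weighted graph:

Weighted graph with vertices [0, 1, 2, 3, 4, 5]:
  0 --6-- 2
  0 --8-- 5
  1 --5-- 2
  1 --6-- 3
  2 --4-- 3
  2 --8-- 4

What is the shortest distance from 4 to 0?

Using Dijkstra's algorithm from vertex 4:
Shortest path: 4 -> 2 -> 0
Total weight: 8 + 6 = 14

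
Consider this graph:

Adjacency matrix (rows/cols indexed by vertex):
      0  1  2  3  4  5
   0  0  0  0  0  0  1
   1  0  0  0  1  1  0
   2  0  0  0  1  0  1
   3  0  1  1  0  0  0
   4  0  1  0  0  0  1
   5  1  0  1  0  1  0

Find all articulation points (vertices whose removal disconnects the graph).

An articulation point is a vertex whose removal disconnects the graph.
Articulation points: [5]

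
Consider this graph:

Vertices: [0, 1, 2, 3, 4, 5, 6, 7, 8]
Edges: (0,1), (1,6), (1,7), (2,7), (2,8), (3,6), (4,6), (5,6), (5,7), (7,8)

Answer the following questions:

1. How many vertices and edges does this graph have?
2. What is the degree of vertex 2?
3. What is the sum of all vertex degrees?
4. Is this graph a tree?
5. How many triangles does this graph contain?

Count: 9 vertices, 10 edges.
Vertex 2 has neighbors [7, 8], degree = 2.
Handshaking lemma: 2 * 10 = 20.
A tree on 9 vertices has 8 edges. This graph has 10 edges (2 extra). Not a tree.
Number of triangles = 1.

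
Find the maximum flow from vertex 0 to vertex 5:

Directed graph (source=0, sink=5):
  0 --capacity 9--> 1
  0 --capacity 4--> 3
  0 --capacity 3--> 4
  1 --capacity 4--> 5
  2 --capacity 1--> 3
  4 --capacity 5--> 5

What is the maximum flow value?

Computing max flow:
  Flow on (0->1): 4/9
  Flow on (0->4): 3/3
  Flow on (1->5): 4/4
  Flow on (4->5): 3/5
Maximum flow = 7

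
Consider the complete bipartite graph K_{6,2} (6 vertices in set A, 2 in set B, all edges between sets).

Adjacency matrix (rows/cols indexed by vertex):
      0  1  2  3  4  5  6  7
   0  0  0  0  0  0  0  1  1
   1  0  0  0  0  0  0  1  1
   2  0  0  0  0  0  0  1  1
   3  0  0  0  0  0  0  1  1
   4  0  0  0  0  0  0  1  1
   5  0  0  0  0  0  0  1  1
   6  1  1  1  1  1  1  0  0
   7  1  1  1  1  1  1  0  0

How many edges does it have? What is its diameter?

K_{6,2} has 6 * 2 = 12 edges.
Any vertex reaches any opposite-side vertex in 1 step; same-side vertices reach in 2 steps via any opposite-side vertex.
Diameter = 2.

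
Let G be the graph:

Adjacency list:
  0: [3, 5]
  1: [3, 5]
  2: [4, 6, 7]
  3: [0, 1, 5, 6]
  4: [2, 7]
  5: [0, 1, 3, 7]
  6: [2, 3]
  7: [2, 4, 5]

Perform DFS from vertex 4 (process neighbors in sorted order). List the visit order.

DFS from vertex 4 (neighbors processed in ascending order):
Visit order: 4, 2, 6, 3, 0, 5, 1, 7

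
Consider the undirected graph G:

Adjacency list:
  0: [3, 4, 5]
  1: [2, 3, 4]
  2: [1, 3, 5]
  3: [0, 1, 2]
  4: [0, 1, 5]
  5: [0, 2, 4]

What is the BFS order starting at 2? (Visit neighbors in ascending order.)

BFS from vertex 2 (neighbors processed in ascending order):
Visit order: 2, 1, 3, 5, 4, 0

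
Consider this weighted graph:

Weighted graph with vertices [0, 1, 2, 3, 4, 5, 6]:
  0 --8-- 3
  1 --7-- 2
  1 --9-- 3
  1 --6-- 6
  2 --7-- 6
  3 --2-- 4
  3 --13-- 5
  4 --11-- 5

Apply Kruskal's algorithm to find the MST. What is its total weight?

Applying Kruskal's algorithm (sort edges by weight, add if no cycle):
  Add (3,4) w=2
  Add (1,6) w=6
  Add (1,2) w=7
  Skip (2,6) w=7 (creates cycle)
  Add (0,3) w=8
  Add (1,3) w=9
  Add (4,5) w=11
  Skip (3,5) w=13 (creates cycle)
MST weight = 43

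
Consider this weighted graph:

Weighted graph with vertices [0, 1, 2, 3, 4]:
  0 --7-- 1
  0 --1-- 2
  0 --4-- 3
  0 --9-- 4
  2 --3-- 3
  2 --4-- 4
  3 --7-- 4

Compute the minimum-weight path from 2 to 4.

Using Dijkstra's algorithm from vertex 2:
Shortest path: 2 -> 4
Total weight: 4 = 4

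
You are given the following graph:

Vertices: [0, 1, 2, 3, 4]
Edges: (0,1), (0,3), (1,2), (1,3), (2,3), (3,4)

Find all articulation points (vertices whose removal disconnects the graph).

An articulation point is a vertex whose removal disconnects the graph.
Articulation points: [3]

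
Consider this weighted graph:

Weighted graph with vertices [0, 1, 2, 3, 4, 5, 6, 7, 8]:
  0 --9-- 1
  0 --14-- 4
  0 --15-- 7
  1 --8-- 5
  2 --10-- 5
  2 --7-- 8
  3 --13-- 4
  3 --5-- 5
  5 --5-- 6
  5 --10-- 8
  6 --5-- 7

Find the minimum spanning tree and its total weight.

Applying Kruskal's algorithm (sort edges by weight, add if no cycle):
  Add (3,5) w=5
  Add (5,6) w=5
  Add (6,7) w=5
  Add (2,8) w=7
  Add (1,5) w=8
  Add (0,1) w=9
  Add (2,5) w=10
  Skip (5,8) w=10 (creates cycle)
  Add (3,4) w=13
  Skip (0,4) w=14 (creates cycle)
  Skip (0,7) w=15 (creates cycle)
MST weight = 62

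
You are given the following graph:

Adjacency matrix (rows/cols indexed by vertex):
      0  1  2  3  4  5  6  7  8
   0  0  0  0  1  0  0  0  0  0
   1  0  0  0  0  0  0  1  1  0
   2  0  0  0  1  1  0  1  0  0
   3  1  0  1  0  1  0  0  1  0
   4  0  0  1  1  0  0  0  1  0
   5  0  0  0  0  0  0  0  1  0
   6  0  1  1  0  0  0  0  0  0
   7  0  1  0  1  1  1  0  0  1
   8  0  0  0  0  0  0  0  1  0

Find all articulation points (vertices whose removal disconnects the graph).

An articulation point is a vertex whose removal disconnects the graph.
Articulation points: [3, 7]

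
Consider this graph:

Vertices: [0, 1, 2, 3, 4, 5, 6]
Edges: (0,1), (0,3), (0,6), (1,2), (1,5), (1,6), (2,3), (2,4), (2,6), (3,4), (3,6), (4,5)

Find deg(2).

Vertex 2 has neighbors [1, 3, 4, 6], so deg(2) = 4.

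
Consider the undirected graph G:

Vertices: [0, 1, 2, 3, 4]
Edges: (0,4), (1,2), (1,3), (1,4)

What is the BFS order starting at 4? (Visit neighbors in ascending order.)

BFS from vertex 4 (neighbors processed in ascending order):
Visit order: 4, 0, 1, 2, 3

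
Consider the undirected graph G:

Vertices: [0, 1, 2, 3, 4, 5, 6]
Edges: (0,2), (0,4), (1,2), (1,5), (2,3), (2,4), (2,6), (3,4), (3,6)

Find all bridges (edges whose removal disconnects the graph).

A bridge is an edge whose removal increases the number of connected components.
Bridges found: (1,2), (1,5)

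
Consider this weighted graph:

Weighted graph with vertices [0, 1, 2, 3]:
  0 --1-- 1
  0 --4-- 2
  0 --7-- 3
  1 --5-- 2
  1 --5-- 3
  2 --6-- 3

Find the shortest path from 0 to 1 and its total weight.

Using Dijkstra's algorithm from vertex 0:
Shortest path: 0 -> 1
Total weight: 1 = 1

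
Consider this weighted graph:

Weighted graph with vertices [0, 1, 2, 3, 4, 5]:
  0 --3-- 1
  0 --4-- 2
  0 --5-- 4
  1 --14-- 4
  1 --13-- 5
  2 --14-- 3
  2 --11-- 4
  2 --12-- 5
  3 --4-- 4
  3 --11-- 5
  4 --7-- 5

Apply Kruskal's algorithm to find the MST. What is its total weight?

Applying Kruskal's algorithm (sort edges by weight, add if no cycle):
  Add (0,1) w=3
  Add (0,2) w=4
  Add (3,4) w=4
  Add (0,4) w=5
  Add (4,5) w=7
  Skip (2,4) w=11 (creates cycle)
  Skip (3,5) w=11 (creates cycle)
  Skip (2,5) w=12 (creates cycle)
  Skip (1,5) w=13 (creates cycle)
  Skip (1,4) w=14 (creates cycle)
  Skip (2,3) w=14 (creates cycle)
MST weight = 23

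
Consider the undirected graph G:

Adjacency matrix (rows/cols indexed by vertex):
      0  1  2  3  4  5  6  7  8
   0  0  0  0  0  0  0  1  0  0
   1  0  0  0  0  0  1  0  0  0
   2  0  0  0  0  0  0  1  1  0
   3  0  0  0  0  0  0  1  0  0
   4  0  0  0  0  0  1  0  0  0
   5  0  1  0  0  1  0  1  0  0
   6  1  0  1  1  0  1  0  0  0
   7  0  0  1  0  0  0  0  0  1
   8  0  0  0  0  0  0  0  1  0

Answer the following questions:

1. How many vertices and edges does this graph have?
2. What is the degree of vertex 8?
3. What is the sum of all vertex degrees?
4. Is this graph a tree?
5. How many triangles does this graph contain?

Count: 9 vertices, 8 edges.
Vertex 8 has neighbors [7], degree = 1.
Handshaking lemma: 2 * 8 = 16.
A graph is a tree iff it is connected and has exactly n-1 edges. This graph is connected (all 9 vertices in one component) and has 9-1 = 8 edges. It is a tree.
Number of triangles = 0.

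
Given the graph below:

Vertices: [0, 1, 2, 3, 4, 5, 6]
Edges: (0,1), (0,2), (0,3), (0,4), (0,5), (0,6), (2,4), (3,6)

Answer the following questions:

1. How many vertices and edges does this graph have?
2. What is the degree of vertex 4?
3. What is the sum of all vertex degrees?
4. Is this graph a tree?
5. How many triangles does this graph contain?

Count: 7 vertices, 8 edges.
Vertex 4 has neighbors [0, 2], degree = 2.
Handshaking lemma: 2 * 8 = 16.
A tree on 7 vertices has 6 edges. This graph has 8 edges (2 extra). Not a tree.
Number of triangles = 2.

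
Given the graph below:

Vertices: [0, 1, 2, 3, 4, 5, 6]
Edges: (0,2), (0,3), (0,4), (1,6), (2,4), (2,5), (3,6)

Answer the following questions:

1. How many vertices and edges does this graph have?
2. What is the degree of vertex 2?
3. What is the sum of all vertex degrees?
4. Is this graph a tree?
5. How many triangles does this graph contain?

Count: 7 vertices, 7 edges.
Vertex 2 has neighbors [0, 4, 5], degree = 3.
Handshaking lemma: 2 * 7 = 14.
A tree on 7 vertices has 6 edges. This graph has 7 edges (1 extra). Not a tree.
Number of triangles = 1.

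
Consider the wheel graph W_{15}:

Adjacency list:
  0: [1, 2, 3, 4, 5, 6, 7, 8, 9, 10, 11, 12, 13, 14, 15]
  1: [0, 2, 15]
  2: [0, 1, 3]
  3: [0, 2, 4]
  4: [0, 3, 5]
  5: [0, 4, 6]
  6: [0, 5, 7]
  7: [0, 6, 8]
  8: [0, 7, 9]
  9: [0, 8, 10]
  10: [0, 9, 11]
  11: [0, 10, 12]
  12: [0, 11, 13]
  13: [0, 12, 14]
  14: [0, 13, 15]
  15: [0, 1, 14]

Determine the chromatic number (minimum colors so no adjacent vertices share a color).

W_{15} = C_{15} plus a hub adjacent to every cycle vertex.
The outer cycle needs 3 colors (odd cycle); the hub is adjacent to all of them so needs a fresh color.
Chromatic number = 3 + 1 = 4.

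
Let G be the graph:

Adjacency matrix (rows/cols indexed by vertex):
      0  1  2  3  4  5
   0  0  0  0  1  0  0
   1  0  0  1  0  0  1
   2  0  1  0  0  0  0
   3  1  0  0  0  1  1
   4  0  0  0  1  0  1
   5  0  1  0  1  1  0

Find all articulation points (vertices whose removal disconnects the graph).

An articulation point is a vertex whose removal disconnects the graph.
Articulation points: [1, 3, 5]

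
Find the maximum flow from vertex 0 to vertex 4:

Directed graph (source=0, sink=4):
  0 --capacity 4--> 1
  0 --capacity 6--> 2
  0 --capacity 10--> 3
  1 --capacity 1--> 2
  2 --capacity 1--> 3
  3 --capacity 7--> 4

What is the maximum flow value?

Computing max flow:
  Flow on (0->1): 1/4
  Flow on (0->3): 6/10
  Flow on (1->2): 1/1
  Flow on (2->3): 1/1
  Flow on (3->4): 7/7
Maximum flow = 7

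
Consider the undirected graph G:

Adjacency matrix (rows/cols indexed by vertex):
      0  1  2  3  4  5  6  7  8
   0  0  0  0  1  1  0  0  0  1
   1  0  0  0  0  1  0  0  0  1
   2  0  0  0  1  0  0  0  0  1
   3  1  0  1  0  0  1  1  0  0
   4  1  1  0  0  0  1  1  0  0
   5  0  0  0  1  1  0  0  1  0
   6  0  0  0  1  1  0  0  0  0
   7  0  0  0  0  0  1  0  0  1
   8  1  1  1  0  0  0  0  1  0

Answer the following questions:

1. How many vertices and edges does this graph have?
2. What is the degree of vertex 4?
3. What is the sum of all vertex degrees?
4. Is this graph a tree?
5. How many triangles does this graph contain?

Count: 9 vertices, 13 edges.
Vertex 4 has neighbors [0, 1, 5, 6], degree = 4.
Handshaking lemma: 2 * 13 = 26.
A tree on 9 vertices has 8 edges. This graph has 13 edges (5 extra). Not a tree.
Number of triangles = 0.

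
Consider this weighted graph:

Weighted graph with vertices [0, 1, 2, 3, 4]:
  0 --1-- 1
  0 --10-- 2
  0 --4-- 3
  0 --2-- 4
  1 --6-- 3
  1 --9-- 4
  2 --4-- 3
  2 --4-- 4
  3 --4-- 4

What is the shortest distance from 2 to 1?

Using Dijkstra's algorithm from vertex 2:
Shortest path: 2 -> 4 -> 0 -> 1
Total weight: 4 + 2 + 1 = 7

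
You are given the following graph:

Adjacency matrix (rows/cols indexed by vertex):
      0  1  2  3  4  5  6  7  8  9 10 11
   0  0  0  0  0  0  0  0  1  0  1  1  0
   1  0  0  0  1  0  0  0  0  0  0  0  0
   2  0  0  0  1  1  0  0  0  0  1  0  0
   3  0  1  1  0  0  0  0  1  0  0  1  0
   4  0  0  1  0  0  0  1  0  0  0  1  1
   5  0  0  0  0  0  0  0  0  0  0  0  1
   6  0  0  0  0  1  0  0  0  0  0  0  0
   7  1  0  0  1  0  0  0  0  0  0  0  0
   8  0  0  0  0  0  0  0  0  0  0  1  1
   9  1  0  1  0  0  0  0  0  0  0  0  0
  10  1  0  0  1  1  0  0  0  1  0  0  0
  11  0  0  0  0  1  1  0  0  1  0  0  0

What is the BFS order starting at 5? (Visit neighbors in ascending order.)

BFS from vertex 5 (neighbors processed in ascending order):
Visit order: 5, 11, 4, 8, 2, 6, 10, 3, 9, 0, 1, 7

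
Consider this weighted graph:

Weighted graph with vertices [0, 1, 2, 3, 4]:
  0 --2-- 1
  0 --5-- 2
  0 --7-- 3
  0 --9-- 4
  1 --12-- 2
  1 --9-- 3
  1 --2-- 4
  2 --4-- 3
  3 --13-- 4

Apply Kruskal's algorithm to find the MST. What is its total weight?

Applying Kruskal's algorithm (sort edges by weight, add if no cycle):
  Add (0,1) w=2
  Add (1,4) w=2
  Add (2,3) w=4
  Add (0,2) w=5
  Skip (0,3) w=7 (creates cycle)
  Skip (0,4) w=9 (creates cycle)
  Skip (1,3) w=9 (creates cycle)
  Skip (1,2) w=12 (creates cycle)
  Skip (3,4) w=13 (creates cycle)
MST weight = 13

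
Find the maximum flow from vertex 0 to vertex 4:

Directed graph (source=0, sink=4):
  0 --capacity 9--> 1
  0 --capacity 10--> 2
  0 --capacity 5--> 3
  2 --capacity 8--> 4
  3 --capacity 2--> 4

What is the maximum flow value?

Computing max flow:
  Flow on (0->2): 8/10
  Flow on (0->3): 2/5
  Flow on (2->4): 8/8
  Flow on (3->4): 2/2
Maximum flow = 10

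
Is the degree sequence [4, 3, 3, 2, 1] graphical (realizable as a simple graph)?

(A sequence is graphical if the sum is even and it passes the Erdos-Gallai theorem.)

Sum of degrees = 13. Sum is odd, so the sequence is NOT graphical.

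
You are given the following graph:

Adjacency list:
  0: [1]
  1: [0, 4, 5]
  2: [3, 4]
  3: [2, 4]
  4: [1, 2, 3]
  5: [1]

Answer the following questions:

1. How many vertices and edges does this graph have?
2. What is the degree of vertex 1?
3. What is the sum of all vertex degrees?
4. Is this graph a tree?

Count: 6 vertices, 6 edges.
Vertex 1 has neighbors [0, 4, 5], degree = 3.
Handshaking lemma: 2 * 6 = 12.
A tree on 6 vertices has 5 edges. This graph has 6 edges (1 extra). Not a tree.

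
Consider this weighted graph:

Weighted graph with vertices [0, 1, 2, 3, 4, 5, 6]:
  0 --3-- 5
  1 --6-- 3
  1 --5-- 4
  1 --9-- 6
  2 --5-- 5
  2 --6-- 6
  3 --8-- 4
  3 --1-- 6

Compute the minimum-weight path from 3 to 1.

Using Dijkstra's algorithm from vertex 3:
Shortest path: 3 -> 1
Total weight: 6 = 6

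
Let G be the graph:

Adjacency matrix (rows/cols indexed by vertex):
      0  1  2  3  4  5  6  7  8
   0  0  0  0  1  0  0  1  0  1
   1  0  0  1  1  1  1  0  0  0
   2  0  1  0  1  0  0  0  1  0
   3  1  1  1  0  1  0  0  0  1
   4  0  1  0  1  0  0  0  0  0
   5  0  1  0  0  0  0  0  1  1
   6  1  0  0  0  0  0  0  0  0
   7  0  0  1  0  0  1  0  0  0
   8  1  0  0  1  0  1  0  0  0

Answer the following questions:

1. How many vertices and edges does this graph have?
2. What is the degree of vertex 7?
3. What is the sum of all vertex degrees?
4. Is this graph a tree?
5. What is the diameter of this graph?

Count: 9 vertices, 13 edges.
Vertex 7 has neighbors [2, 5], degree = 2.
Handshaking lemma: 2 * 13 = 26.
A tree on 9 vertices has 8 edges. This graph has 13 edges (5 extra). Not a tree.
Diameter (longest shortest path) = 4.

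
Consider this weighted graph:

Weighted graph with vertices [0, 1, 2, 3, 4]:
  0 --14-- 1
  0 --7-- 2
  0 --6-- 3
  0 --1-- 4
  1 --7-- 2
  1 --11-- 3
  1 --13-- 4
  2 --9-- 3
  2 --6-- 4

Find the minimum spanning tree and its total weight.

Applying Kruskal's algorithm (sort edges by weight, add if no cycle):
  Add (0,4) w=1
  Add (0,3) w=6
  Add (2,4) w=6
  Skip (0,2) w=7 (creates cycle)
  Add (1,2) w=7
  Skip (2,3) w=9 (creates cycle)
  Skip (1,3) w=11 (creates cycle)
  Skip (1,4) w=13 (creates cycle)
  Skip (0,1) w=14 (creates cycle)
MST weight = 20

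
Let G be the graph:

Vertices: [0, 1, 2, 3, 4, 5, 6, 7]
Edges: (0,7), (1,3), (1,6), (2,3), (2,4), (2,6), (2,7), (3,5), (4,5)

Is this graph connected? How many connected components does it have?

Checking connectivity: the graph has 1 connected component(s).
All vertices are reachable from each other. The graph IS connected.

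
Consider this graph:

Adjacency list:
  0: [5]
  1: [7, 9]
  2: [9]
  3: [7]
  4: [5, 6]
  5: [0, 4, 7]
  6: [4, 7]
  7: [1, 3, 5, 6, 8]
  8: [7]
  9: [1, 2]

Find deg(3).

Vertex 3 has neighbors [7], so deg(3) = 1.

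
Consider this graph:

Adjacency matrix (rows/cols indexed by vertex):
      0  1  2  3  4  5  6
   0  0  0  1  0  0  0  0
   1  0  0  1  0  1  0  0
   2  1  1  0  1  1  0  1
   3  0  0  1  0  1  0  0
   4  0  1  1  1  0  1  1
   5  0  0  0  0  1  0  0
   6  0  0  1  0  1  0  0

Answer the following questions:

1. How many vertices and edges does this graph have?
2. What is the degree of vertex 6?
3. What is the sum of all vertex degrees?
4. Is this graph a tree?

Count: 7 vertices, 9 edges.
Vertex 6 has neighbors [2, 4], degree = 2.
Handshaking lemma: 2 * 9 = 18.
A tree on 7 vertices has 6 edges. This graph has 9 edges (3 extra). Not a tree.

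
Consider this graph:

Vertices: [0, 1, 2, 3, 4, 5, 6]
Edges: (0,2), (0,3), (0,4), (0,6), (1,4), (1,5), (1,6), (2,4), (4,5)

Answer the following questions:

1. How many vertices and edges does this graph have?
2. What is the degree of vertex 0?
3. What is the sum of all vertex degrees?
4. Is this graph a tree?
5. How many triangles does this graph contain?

Count: 7 vertices, 9 edges.
Vertex 0 has neighbors [2, 3, 4, 6], degree = 4.
Handshaking lemma: 2 * 9 = 18.
A tree on 7 vertices has 6 edges. This graph has 9 edges (3 extra). Not a tree.
Number of triangles = 2.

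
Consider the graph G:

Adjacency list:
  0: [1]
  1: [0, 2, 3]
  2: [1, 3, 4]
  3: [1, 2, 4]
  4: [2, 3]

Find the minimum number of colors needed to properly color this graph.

The graph has a maximum clique of size 3 (lower bound on chromatic number).
A valid 3-coloring: {0: 1, 1: 0, 2: 1, 3: 2, 4: 0}.
Chromatic number = 3.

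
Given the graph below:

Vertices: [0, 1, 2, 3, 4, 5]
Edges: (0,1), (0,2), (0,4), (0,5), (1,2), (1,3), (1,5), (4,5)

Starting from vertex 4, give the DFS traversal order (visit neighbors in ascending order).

DFS from vertex 4 (neighbors processed in ascending order):
Visit order: 4, 0, 1, 2, 3, 5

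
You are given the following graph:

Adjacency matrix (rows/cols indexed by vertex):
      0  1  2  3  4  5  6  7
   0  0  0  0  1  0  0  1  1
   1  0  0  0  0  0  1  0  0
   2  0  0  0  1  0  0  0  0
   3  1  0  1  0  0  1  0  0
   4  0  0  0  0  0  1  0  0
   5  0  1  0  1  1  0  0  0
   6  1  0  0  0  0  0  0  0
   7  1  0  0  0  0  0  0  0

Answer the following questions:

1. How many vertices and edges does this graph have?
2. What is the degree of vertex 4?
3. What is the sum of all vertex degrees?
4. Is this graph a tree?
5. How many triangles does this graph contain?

Count: 8 vertices, 7 edges.
Vertex 4 has neighbors [5], degree = 1.
Handshaking lemma: 2 * 7 = 14.
A graph is a tree iff it is connected and has exactly n-1 edges. This graph is connected (all 8 vertices in one component) and has 8-1 = 7 edges. It is a tree.
Number of triangles = 0.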